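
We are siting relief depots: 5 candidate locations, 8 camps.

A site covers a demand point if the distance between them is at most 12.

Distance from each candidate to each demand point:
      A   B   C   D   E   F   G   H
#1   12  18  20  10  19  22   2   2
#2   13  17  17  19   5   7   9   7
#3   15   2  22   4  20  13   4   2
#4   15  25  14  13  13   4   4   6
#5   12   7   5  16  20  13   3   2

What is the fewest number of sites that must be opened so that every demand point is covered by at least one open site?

Coverage sets (demand points within 12 of each site):
  #1: {A, D, G, H}
  #2: {E, F, G, H}
  #3: {B, D, G, H}
  #4: {F, G, H}
  #5: {A, B, C, G, H}
No 2 sites suffice: every size-2 union leaves at least one demand point uncovered.
But {#1, #2, #5} covers everything, so the minimum is 3.

3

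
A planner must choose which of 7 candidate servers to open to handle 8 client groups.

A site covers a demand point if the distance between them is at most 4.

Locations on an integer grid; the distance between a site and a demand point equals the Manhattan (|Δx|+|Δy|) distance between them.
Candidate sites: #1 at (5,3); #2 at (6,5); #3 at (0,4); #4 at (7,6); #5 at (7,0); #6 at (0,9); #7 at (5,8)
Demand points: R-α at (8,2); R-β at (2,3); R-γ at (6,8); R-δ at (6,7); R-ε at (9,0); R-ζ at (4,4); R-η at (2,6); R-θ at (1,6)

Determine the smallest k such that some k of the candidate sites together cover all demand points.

Coverage sets (demand points within 4 of each site):
  #1: {R-α, R-β, R-ζ}
  #2: {R-γ, R-δ, R-ζ}
  #3: {R-β, R-ζ, R-η, R-θ}
  #4: {R-γ, R-δ}
  #5: {R-α, R-ε}
  #6: {R-θ}
  #7: {R-γ, R-δ}
No 2 sites suffice: every size-2 union leaves at least one demand point uncovered.
But {#2, #3, #5} covers everything, so the minimum is 3.

3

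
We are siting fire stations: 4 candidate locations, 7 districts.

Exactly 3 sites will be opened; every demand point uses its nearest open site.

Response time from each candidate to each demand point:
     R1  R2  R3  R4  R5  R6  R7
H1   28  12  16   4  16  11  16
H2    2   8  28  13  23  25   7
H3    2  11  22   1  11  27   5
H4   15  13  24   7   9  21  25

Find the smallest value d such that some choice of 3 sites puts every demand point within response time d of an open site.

16

Open {H1, H2, H3}.
  Farthest demand point is R3 at response time 16 (to H1); all others are ≤ 16.
With {H1, H2, H4} the worst case is 16.
With {H1, H3, H4} the worst case is 16.
No size-3 selection achieves below 16.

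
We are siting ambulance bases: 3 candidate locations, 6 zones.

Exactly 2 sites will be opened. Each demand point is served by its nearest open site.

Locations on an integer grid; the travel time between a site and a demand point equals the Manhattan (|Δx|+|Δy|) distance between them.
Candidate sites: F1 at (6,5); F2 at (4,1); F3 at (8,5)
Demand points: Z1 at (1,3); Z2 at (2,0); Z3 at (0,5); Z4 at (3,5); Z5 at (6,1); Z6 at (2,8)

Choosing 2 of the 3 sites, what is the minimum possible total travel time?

Open {F1, F2}.
  Z1→F2 5, Z2→F2 3, Z3→F1 6, Z4→F1 3, Z5→F2 2, Z6→F1 7  ⇒ total 26.
Compare {F2, F3}: total 32.
Compare {F1, F3}: total 36.

26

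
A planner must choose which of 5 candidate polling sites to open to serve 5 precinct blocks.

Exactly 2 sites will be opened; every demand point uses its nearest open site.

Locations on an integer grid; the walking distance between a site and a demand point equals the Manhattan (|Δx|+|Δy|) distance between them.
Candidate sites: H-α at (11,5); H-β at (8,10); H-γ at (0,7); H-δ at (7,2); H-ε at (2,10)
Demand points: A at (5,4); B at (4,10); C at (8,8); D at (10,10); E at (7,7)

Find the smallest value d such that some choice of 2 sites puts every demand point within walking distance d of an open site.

4

Open {H-β, H-δ}.
  Farthest demand point is A at walking distance 4 (to H-δ); all others are ≤ 4.
With {H-α, H-β} the worst case is 7.
With {H-α, H-γ} the worst case is 7.
No size-2 selection achieves below 4.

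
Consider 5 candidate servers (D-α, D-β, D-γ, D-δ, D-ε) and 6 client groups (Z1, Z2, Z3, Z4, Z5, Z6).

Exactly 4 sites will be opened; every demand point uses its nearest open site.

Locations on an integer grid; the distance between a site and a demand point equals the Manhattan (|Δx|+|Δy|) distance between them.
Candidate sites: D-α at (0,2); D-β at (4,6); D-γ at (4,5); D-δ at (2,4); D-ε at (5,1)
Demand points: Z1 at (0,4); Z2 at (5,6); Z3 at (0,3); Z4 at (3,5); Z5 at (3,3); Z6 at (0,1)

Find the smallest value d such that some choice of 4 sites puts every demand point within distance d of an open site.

2

Open {D-α, D-β, D-γ, D-δ}.
  Farthest demand point is Z1 at distance 2 (to D-α); all others are ≤ 2.
With {D-α, D-β, D-δ, D-ε} the worst case is 2.
With {D-α, D-γ, D-δ, D-ε} the worst case is 2.
No size-4 selection achieves below 2.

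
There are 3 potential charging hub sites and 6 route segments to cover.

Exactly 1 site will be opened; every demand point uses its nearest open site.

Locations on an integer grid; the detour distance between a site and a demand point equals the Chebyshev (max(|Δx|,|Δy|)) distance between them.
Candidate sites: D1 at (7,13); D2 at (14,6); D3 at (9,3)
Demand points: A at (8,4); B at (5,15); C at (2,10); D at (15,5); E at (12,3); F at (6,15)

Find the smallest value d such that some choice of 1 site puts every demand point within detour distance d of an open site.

Open {D1}.
  Farthest demand point is E at detour distance 10 (to D1); all others are ≤ 10.
With {D2} the worst case is 12.
With {D3} the worst case is 12.
No size-1 selection achieves below 10.

10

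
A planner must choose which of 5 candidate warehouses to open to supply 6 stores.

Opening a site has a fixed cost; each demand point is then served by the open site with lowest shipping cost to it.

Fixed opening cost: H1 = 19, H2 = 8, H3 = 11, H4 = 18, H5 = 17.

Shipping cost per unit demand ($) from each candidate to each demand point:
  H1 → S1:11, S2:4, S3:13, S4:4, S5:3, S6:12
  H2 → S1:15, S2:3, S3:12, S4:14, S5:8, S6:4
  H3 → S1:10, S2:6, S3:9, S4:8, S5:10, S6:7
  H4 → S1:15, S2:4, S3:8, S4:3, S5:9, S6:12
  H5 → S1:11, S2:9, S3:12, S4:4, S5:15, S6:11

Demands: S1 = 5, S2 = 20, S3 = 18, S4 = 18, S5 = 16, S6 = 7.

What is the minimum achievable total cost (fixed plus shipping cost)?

434

Open {H1, H2, H4}: assign each demand point to its cheapest open site.
  S1→H1 5×11=55, S2→H2 20×3=60, S3→H4 18×8=144, S4→H4 18×3=54, S5→H1 16×3=48, S6→H2 7×4=28
  shipping cost 389, fixed 45 → total 434.
Compare {H1, H2, H3, H4}: shipping cost 384 + fixed 56 = 440.
Compare {H1, H2, H4, H5}: shipping cost 389 + fixed 62 = 451.
Compare {H1, H2, H3, H4, H5}: shipping cost 384 + fixed 73 = 457.
All other subsets cost ≥ 440. Minimum total cost: 434.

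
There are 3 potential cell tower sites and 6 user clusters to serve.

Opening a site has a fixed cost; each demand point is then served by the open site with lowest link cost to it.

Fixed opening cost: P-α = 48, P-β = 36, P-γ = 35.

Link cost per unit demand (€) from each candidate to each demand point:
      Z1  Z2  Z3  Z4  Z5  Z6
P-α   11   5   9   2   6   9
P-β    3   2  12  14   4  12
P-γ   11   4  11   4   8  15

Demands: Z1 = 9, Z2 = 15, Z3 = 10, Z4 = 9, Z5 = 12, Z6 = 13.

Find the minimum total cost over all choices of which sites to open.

Open {P-α, P-β}: assign each demand point to its cheapest open site.
  Z1→P-β 9×3=27, Z2→P-β 15×2=30, Z3→P-α 10×9=90, Z4→P-α 9×2=18, Z5→P-β 12×4=48, Z6→P-α 13×9=117
  link cost 330, fixed 84 → total 414.
Compare {P-α, P-β, P-γ}: link cost 330 + fixed 119 = 449.
Compare {P-β, P-γ}: link cost 407 + fixed 71 = 478.
Compare {P-α}: link cost 471 + fixed 48 = 519.
All other subsets cost ≥ 449. Minimum total cost: 414.

414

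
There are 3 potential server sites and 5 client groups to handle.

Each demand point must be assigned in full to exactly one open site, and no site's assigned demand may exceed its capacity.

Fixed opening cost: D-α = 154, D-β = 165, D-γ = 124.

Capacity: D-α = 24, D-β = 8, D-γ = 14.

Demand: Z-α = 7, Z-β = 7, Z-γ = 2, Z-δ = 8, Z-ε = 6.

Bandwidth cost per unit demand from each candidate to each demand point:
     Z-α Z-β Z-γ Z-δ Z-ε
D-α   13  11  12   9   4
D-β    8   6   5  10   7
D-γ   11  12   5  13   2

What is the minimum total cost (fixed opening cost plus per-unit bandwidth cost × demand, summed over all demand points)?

Open {D-α, D-γ}; cheapest assignment that respects the capacities:
  D-α (cap 24, load 21): Z-β, Z-δ, Z-ε — cost 7×11 + 8×9 + 6×4 = 173
  D-γ (cap 14, load 9): Z-α, Z-γ — cost 7×11 + 2×5 = 87
  Shipping 260, fixed 278 → total 538.
  Any other capacity-feasible assignment to {D-α, D-γ} ships for at least 260.
Compare {D-α, D-β}: its best feasible assignment gives total 572.
Compare {D-α, D-β, D-γ}: its best feasible assignment gives total 668.
Every other set of open sites that can feasibly serve all demand totals ≥ 572 even under its best assignment. Minimum: 538.

538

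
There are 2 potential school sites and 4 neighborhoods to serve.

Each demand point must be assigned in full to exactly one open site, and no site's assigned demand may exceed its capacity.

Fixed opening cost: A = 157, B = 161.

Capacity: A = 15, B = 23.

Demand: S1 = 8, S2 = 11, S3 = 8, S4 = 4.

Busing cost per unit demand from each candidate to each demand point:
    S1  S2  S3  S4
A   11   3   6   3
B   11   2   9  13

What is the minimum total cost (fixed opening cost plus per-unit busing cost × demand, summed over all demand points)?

Open {A, B}; cheapest assignment that respects the capacities:
  A (cap 15, load 12): S3, S4 — cost 8×6 + 4×3 = 60
  B (cap 23, load 19): S1, S2 — cost 8×11 + 11×2 = 110
  Shipping 170, fixed 318 → total 488.
  Any other capacity-feasible assignment to {A, B} ships for at least 170.
Total demand is 31 and no other set of sites has combined capacity ≥ 31, so {A, B} is the only feasible choice of open sites. Minimum: 488.

488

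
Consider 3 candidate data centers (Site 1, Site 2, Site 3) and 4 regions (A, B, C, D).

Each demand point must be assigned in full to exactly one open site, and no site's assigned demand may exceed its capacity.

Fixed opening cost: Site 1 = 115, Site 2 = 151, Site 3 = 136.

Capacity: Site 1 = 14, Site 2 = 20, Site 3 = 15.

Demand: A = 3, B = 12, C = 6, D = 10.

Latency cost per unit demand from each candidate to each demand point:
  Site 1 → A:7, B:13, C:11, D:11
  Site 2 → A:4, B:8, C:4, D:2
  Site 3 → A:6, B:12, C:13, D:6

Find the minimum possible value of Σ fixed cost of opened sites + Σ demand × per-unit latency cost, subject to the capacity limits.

Open {Site 1, Site 2}; cheapest assignment that respects the capacities:
  Site 1 (cap 14, load 12): B — cost 12×13 = 156
  Site 2 (cap 20, load 19): A, C, D — cost 3×4 + 6×4 + 10×2 = 56
  Shipping 212, fixed 266 → total 478.
  Any other capacity-feasible assignment to {Site 1, Site 2} ships for at least 212.
Compare {Site 2, Site 3}: its best feasible assignment gives total 485.
Compare {Site 1, Site 2, Site 3}: its best feasible assignment gives total 600.
Every other set of open sites that can feasibly serve all demand totals ≥ 485 even under its best assignment. Minimum: 478.

478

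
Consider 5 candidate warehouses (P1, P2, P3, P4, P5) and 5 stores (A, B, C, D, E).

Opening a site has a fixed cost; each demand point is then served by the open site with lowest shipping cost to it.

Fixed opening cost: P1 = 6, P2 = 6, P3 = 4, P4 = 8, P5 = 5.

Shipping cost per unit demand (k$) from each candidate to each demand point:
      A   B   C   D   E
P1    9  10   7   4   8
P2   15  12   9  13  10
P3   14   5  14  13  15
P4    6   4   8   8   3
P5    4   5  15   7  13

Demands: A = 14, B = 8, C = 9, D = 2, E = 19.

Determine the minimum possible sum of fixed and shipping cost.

235

Open {P1, P4, P5}: assign each demand point to its cheapest open site.
  A→P5 14×4=56, B→P4 8×4=32, C→P1 9×7=63, D→P1 2×4=8, E→P4 19×3=57
  shipping cost 216, fixed 19 → total 235.
Compare {P1, P3, P4, P5}: shipping cost 216 + fixed 23 = 239.
Compare {P1, P2, P4, P5}: shipping cost 216 + fixed 25 = 241.
Compare {P4, P5}: shipping cost 231 + fixed 13 = 244.
All other subsets cost ≥ 239. Minimum total cost: 235.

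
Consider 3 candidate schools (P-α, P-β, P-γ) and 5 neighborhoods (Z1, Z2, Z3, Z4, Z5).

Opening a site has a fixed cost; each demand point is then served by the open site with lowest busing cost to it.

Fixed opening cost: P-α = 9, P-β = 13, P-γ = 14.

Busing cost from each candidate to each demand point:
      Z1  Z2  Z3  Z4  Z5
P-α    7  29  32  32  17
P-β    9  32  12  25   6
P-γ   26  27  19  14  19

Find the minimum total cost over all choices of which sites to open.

95

Open {P-β, P-γ}: assign each demand point to its cheapest open site.
  Z1→P-β 9, Z2→P-γ 27, Z3→P-β 12, Z4→P-γ 14, Z5→P-β 6
  busing cost 68, fixed 27 → total 95.
Compare {P-β}: busing cost 84 + fixed 13 = 97.
Compare {P-α, P-β}: busing cost 79 + fixed 22 = 101.
Compare {P-α, P-β, P-γ}: busing cost 66 + fixed 36 = 102.
All other subsets cost ≥ 97. Minimum total cost: 95.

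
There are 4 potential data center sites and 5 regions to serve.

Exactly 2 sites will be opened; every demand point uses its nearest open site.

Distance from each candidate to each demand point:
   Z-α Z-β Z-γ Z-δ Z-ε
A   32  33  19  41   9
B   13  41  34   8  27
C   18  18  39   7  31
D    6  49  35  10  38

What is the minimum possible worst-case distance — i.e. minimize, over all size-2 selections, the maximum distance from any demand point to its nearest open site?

Open {A, C}.
  Farthest demand point is Z-γ at distance 19 (to A); all others are ≤ 19.
With {A, B} the worst case is 33.
With {A, D} the worst case is 33.
No size-2 selection achieves below 19.

19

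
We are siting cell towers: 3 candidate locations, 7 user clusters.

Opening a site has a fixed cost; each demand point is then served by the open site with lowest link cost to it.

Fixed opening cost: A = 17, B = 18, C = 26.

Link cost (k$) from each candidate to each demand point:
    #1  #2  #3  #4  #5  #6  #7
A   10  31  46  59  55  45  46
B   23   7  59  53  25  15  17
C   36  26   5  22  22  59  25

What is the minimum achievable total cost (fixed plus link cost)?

155

Open {B, C}: assign each demand point to its cheapest open site.
  #1→B 23, #2→B 7, #3→C 5, #4→C 22, #5→C 22, #6→B 15, #7→B 17
  link cost 111, fixed 44 → total 155.
Compare {A, B, C}: link cost 98 + fixed 61 = 159.
Compare {A, C}: link cost 155 + fixed 43 = 198.
Compare {A, B}: link cost 173 + fixed 35 = 208.
All other subsets cost ≥ 159. Minimum total cost: 155.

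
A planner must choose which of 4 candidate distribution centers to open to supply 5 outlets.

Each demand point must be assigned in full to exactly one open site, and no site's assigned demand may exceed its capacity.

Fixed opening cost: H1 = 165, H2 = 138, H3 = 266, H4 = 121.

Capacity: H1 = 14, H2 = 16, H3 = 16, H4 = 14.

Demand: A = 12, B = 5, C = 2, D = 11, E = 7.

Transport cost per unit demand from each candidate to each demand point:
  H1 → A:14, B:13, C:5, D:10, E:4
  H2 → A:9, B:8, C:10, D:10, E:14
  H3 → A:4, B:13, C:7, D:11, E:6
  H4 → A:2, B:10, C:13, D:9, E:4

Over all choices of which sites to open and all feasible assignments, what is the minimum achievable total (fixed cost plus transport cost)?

Open {H1, H2, H4}; cheapest assignment that respects the capacities:
  H1 (cap 14, load 9): C, E — cost 2×5 + 7×4 = 38
  H2 (cap 16, load 16): B, D — cost 5×8 + 11×10 = 150
  H4 (cap 14, load 12): A — cost 12×2 = 24
  Shipping 212, fixed 424 → total 636.
  Any other capacity-feasible assignment to {H1, H2, H4} ships for at least 212.
Compare {H2, H3, H4}: its best feasible assignment gives total 755.
Compare {H1, H3, H4}: its best feasible assignment gives total 798.
Every other set of open sites that can feasibly serve all demand totals ≥ 755 even under its best assignment. Minimum: 636.

636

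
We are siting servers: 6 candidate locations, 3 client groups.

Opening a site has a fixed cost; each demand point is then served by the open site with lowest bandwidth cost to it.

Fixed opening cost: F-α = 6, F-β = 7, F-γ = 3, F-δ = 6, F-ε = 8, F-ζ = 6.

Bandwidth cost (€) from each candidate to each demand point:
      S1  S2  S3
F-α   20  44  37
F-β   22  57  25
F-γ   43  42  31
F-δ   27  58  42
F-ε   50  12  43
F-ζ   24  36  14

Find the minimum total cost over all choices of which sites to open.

Open {F-ε, F-ζ}: assign each demand point to its cheapest open site.
  S1→F-ζ 24, S2→F-ε 12, S3→F-ζ 14
  bandwidth cost 50, fixed 14 → total 64.
Compare {F-α, F-ε, F-ζ}: bandwidth cost 46 + fixed 20 = 66.
Compare {F-γ, F-ε, F-ζ}: bandwidth cost 50 + fixed 17 = 67.
Compare {F-β, F-ε, F-ζ}: bandwidth cost 48 + fixed 21 = 69.
All other subsets cost ≥ 66. Minimum total cost: 64.

64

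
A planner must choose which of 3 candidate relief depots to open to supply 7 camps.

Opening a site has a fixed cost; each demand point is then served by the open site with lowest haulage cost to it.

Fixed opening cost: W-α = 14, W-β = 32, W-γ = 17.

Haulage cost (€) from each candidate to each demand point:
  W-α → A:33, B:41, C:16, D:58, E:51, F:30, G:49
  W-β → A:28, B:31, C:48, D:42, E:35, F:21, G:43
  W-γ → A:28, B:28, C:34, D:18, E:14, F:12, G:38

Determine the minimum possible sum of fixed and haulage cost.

185

Open {W-α, W-γ}: assign each demand point to its cheapest open site.
  A→W-γ 28, B→W-γ 28, C→W-α 16, D→W-γ 18, E→W-γ 14, F→W-γ 12, G→W-γ 38
  haulage cost 154, fixed 31 → total 185.
Compare {W-γ}: haulage cost 172 + fixed 17 = 189.
Compare {W-α, W-β, W-γ}: haulage cost 154 + fixed 63 = 217.
Compare {W-β, W-γ}: haulage cost 172 + fixed 49 = 221.
All other subsets cost ≥ 189. Minimum total cost: 185.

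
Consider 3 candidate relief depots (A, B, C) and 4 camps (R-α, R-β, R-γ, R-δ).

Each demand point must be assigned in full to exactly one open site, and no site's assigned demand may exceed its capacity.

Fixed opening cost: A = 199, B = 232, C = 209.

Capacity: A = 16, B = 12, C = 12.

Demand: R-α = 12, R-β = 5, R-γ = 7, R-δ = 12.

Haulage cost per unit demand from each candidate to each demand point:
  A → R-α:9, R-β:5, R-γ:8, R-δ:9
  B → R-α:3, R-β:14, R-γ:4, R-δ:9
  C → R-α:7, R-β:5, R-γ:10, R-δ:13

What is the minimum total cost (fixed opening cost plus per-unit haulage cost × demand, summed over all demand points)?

Open {A, B, C}; cheapest assignment that respects the capacities:
  A (cap 16, load 12): R-δ — cost 12×9 = 108
  B (cap 12, load 12): R-α — cost 12×3 = 36
  C (cap 12, load 12): R-β, R-γ — cost 5×5 + 7×10 = 95
  Shipping 239, fixed 640 → total 879.
  Any other capacity-feasible assignment to {A, B, C} ships for at least 239.
Total demand is 36 and no other set of sites has combined capacity ≥ 36, so {A, B, C} is the only feasible choice of open sites. Minimum: 879.

879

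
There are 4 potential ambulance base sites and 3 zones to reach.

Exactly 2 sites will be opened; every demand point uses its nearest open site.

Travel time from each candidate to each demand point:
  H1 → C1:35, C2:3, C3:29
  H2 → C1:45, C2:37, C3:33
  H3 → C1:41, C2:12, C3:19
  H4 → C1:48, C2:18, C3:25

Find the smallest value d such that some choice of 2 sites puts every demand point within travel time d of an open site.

Open {H1, H2}.
  Farthest demand point is C1 at travel time 35 (to H1); all others are ≤ 35.
With {H1, H3} the worst case is 35.
With {H1, H4} the worst case is 35.
No size-2 selection achieves below 35.

35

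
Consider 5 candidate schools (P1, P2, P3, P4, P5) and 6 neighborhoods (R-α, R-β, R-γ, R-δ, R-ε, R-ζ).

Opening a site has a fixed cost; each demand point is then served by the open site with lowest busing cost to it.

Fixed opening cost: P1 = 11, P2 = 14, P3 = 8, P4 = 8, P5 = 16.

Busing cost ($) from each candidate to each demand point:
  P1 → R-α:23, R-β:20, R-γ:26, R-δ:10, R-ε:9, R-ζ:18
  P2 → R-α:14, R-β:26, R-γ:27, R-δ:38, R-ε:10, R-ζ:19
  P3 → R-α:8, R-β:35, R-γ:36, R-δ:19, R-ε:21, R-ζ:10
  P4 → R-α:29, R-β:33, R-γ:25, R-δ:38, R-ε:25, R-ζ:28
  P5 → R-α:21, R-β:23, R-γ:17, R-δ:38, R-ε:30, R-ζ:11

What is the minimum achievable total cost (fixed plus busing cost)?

Open {P1, P3}: assign each demand point to its cheapest open site.
  R-α→P3 8, R-β→P1 20, R-γ→P1 26, R-δ→P1 10, R-ε→P1 9, R-ζ→P3 10
  busing cost 83, fixed 19 → total 102.
Compare {P1, P3, P4}: busing cost 82 + fixed 27 = 109.
Compare {P1, P3, P5}: busing cost 74 + fixed 35 = 109.
Compare {P1, P5}: busing cost 88 + fixed 27 = 115.
All other subsets cost ≥ 109. Minimum total cost: 102.

102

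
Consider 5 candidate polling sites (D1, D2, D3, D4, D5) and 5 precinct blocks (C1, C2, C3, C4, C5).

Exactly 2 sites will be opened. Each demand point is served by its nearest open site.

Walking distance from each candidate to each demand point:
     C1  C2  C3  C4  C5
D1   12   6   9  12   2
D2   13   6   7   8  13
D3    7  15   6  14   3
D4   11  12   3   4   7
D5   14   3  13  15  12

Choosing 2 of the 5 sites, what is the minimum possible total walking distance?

Open {D1, D4}.
  C1→D4 11, C2→D1 6, C3→D4 3, C4→D4 4, C5→D1 2  ⇒ total 26.
Compare {D4, D5}: total 28.
Compare {D3, D4}: total 29.
No size-2 selection does better; minimum is 26.

26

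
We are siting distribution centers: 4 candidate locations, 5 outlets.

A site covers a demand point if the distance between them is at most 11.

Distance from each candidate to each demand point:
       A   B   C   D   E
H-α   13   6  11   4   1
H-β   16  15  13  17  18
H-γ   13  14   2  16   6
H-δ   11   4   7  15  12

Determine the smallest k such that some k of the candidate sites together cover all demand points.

2

Coverage sets (demand points within 11 of each site):
  H-α: {B, C, D, E}
  H-β: {}
  H-γ: {C, E}
  H-δ: {A, B, C}
No single site covers all 5 demand points.
But {H-α, H-δ} covers everything, so the minimum is 2.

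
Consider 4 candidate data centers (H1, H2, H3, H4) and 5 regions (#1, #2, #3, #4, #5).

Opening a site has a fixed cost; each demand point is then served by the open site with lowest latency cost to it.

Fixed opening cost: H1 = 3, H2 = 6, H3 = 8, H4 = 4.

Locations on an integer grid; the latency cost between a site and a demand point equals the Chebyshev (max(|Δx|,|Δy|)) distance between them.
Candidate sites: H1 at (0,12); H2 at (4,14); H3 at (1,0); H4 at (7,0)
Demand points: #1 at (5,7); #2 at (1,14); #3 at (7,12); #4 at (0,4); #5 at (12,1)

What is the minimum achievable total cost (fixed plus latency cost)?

Open {H1, H4}: assign each demand point to its cheapest open site.
  #1→H1 5, #2→H1 2, #3→H1 7, #4→H4 7, #5→H4 5
  latency cost 26, fixed 7 → total 33.
Compare {H2, H4}: latency cost 25 + fixed 10 = 35.
Compare {H1, H2, H4}: latency cost 22 + fixed 13 = 35.
Compare {H1}: latency cost 34 + fixed 3 = 37.
All other subsets cost ≥ 35. Minimum total cost: 33.

33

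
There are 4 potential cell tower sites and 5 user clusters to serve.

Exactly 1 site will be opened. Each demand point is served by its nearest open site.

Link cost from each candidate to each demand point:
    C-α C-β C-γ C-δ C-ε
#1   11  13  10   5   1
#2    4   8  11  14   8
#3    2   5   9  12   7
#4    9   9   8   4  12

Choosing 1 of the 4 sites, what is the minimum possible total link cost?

Open {#3}.
  C-α→#3 2, C-β→#3 5, C-γ→#3 9, C-δ→#3 12, C-ε→#3 7  ⇒ total 35.
Compare {#1}: total 40.
Compare {#4}: total 42.
No size-1 selection does better; minimum is 35.

35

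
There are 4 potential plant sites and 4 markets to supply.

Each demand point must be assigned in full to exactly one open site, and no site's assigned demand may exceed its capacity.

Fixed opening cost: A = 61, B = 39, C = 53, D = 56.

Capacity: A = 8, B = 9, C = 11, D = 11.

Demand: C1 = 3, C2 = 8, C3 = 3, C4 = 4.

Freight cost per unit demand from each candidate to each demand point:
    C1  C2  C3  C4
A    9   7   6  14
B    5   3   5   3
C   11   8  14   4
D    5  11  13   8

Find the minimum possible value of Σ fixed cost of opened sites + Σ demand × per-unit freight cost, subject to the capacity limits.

205

Open {B, D}; cheapest assignment that respects the capacities:
  B (cap 9, load 8): C2 — cost 8×3 = 24
  D (cap 11, load 10): C1, C3, C4 — cost 3×5 + 3×13 + 4×8 = 86
  Shipping 110, fixed 95 → total 205.
  Any other capacity-feasible assignment to {B, D} ships for at least 110.
Compare {B, C}: its best feasible assignment gives total 207.
Compare {A, B, C}: its best feasible assignment gives total 238.
Every other set of open sites that can feasibly serve all demand totals ≥ 207 even under its best assignment. Minimum: 205.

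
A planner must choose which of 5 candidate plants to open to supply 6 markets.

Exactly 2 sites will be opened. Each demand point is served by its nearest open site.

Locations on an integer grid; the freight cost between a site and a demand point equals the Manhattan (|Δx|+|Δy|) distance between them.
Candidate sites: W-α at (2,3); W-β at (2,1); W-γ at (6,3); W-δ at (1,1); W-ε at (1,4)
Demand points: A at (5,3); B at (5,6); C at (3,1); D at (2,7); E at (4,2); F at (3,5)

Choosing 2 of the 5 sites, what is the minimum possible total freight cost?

Open {W-α, W-γ}.
  A→W-γ 1, B→W-γ 4, C→W-α 3, D→W-α 4, E→W-α 3, F→W-α 3  ⇒ total 18.
Compare {W-α, W-β}: total 20.
Compare {W-β, W-γ}: total 20.
No size-2 selection does better; minimum is 18.

18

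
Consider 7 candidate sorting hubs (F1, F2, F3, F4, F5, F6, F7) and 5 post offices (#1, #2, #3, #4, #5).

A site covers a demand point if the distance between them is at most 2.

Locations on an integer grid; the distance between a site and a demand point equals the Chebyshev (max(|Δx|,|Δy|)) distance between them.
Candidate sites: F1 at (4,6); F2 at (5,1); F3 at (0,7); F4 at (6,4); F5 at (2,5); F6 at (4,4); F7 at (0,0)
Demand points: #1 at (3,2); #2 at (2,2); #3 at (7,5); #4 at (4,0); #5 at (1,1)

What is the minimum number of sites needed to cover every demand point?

3

Coverage sets (demand points within 2 of each site):
  F1: {}
  F2: {#1, #4}
  F3: {}
  F4: {#3}
  F5: {}
  F6: {#1, #2}
  F7: {#2, #5}
No 2 sites suffice: every size-2 union leaves at least one demand point uncovered.
But {F2, F4, F7} covers everything, so the minimum is 3.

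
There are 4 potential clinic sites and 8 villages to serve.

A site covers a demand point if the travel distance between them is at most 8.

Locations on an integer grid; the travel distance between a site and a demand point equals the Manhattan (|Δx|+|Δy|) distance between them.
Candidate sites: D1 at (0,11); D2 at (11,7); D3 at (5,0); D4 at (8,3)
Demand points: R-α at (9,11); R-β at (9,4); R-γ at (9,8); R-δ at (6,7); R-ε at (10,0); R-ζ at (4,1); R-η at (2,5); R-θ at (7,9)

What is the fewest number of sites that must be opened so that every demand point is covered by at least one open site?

Coverage sets (demand points within 8 of each site):
  D1: {R-η}
  D2: {R-α, R-β, R-γ, R-δ, R-ε, R-θ}
  D3: {R-β, R-δ, R-ε, R-ζ, R-η}
  D4: {R-β, R-γ, R-δ, R-ε, R-ζ, R-η, R-θ}
No single site covers all 8 demand points.
But {D2, D3} covers everything, so the minimum is 2.

2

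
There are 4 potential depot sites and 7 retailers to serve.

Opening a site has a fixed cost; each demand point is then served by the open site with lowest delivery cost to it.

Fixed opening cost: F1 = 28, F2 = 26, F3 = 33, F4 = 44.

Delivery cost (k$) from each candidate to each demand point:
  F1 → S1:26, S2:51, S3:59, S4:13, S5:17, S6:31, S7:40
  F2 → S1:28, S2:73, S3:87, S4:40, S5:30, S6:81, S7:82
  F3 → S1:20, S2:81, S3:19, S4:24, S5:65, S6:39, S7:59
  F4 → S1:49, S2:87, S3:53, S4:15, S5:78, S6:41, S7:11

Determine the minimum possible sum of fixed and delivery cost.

Open {F1, F3}: assign each demand point to its cheapest open site.
  S1→F3 20, S2→F1 51, S3→F3 19, S4→F1 13, S5→F1 17, S6→F1 31, S7→F1 40
  delivery cost 191, fixed 61 → total 252.
Compare {F1}: delivery cost 237 + fixed 28 = 265.
Compare {F1, F3, F4}: delivery cost 162 + fixed 105 = 267.
Compare {F1, F4}: delivery cost 202 + fixed 72 = 274.
All other subsets cost ≥ 265. Minimum total cost: 252.

252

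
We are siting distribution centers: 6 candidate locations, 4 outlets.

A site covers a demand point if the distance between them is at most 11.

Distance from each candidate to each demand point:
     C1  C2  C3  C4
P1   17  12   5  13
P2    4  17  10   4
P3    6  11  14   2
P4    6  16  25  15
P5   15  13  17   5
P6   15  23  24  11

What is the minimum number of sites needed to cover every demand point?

2

Coverage sets (demand points within 11 of each site):
  P1: {C3}
  P2: {C1, C3, C4}
  P3: {C1, C2, C4}
  P4: {C1}
  P5: {C4}
  P6: {C4}
No single site covers all 4 demand points.
But {P1, P3} covers everything, so the minimum is 2.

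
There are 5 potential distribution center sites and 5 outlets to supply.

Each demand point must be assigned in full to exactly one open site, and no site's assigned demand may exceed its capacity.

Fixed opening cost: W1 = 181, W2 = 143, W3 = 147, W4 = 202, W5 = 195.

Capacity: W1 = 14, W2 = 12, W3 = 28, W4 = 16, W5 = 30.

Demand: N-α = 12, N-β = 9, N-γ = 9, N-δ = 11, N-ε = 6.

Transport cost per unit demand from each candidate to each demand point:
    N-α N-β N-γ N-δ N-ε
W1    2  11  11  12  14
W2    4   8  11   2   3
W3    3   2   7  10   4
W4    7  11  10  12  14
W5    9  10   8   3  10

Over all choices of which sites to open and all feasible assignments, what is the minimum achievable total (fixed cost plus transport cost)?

525

Open {W3, W5}; cheapest assignment that respects the capacities:
  W3 (cap 28, load 27): N-α, N-β, N-ε — cost 12×3 + 9×2 + 6×4 = 78
  W5 (cap 30, load 20): N-γ, N-δ — cost 9×8 + 11×3 = 105
  Shipping 183, fixed 342 → total 525.
  Any other capacity-feasible assignment to {W3, W5} ships for at least 183.
Compare {W1, W2, W3}: its best feasible assignment gives total 622.
Compare {W2, W3, W5}: its best feasible assignment gives total 657.
Every other set of open sites that can feasibly serve all demand totals ≥ 622 even under its best assignment. Minimum: 525.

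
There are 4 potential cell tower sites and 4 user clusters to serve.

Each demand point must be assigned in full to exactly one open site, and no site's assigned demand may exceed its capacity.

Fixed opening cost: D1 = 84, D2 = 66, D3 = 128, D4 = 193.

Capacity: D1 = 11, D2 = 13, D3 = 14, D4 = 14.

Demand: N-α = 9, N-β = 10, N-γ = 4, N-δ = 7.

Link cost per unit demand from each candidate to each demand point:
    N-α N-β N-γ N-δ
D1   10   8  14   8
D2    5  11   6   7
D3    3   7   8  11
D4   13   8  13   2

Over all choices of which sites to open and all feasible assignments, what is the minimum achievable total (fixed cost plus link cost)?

Open {D1, D2, D3}; cheapest assignment that respects the capacities:
  D1 (cap 11, load 10): N-β — cost 10×8 = 80
  D2 (cap 13, load 11): N-γ, N-δ — cost 4×6 + 7×7 = 73
  D3 (cap 14, load 9): N-α — cost 9×3 = 27
  Shipping 180, fixed 278 → total 458.
  Any other capacity-feasible assignment to {D1, D2, D3} ships for at least 180.
Compare {D1, D2, D4}: its best feasible assignment gives total 506.
Compare {D2, D3, D4}: its best feasible assignment gives total 540.
Every other set of open sites that can feasibly serve all demand totals ≥ 506 even under its best assignment. Minimum: 458.

458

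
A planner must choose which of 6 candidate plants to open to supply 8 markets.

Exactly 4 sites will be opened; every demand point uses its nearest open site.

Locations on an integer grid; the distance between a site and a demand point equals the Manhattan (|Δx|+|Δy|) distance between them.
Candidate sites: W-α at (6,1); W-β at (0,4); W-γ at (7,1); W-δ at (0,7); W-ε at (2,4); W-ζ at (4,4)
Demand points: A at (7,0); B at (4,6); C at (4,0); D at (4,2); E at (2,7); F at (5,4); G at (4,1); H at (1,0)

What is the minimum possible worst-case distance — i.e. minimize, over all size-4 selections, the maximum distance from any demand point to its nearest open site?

5

Open {W-α, W-β, W-γ, W-δ}.
  Farthest demand point is B at distance 5 (to W-δ); all others are ≤ 5.
With {W-α, W-β, W-γ, W-ε} the worst case is 5.
With {W-α, W-β, W-γ, W-ζ} the worst case is 5.
No size-4 selection achieves below 5.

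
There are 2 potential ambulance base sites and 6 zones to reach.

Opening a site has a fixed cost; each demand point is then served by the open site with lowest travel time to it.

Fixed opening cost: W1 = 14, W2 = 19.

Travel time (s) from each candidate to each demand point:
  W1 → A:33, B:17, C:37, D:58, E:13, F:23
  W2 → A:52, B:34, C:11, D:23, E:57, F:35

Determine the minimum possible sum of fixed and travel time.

Open {W1, W2}: assign each demand point to its cheapest open site.
  A→W1 33, B→W1 17, C→W2 11, D→W2 23, E→W1 13, F→W1 23
  travel time 120, fixed 33 → total 153.
Compare {W1}: travel time 181 + fixed 14 = 195.
Compare {W2}: travel time 212 + fixed 19 = 231.

153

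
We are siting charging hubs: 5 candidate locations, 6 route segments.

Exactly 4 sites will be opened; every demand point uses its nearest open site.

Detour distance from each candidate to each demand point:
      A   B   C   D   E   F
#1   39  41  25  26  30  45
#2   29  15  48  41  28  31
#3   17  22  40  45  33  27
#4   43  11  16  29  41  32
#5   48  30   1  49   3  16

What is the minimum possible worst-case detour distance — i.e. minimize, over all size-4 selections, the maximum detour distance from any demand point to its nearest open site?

Open {#1, #2, #3, #5}.
  Farthest demand point is D at detour distance 26 (to #1); all others are ≤ 26.
With {#1, #3, #4, #5} the worst case is 26.
With {#1, #2, #3, #4} the worst case is 28.
No size-4 selection achieves below 26.

26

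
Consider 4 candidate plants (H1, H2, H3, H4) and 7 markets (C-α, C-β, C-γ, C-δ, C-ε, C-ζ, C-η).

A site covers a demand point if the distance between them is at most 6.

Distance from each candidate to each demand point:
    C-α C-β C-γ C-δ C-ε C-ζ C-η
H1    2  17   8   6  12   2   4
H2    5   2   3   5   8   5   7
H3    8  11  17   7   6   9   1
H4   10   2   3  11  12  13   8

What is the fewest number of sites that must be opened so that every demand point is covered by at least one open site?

Coverage sets (demand points within 6 of each site):
  H1: {C-α, C-δ, C-ζ, C-η}
  H2: {C-α, C-β, C-γ, C-δ, C-ζ}
  H3: {C-ε, C-η}
  H4: {C-β, C-γ}
No single site covers all 7 demand points.
But {H2, H3} covers everything, so the minimum is 2.

2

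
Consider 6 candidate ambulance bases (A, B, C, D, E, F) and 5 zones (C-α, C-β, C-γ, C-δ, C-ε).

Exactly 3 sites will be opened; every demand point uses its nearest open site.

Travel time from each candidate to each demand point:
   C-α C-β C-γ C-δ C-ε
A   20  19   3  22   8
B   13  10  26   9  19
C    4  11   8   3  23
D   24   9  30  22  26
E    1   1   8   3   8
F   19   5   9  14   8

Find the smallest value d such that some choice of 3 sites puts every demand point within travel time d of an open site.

8

Open {A, B, E}.
  Farthest demand point is C-ε at travel time 8 (to A); all others are ≤ 8.
With {A, C, E} the worst case is 8.
With {A, C, F} the worst case is 8.
No size-3 selection achieves below 8.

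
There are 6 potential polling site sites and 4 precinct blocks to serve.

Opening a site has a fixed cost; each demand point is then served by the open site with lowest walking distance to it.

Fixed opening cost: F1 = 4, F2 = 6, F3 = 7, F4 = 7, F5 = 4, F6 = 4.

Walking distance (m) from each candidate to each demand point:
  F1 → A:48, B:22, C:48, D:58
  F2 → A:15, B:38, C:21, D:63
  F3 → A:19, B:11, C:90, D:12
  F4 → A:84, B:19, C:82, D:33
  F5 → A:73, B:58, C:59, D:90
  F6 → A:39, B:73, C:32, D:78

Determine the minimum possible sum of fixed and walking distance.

72

Open {F2, F3}: assign each demand point to its cheapest open site.
  A→F2 15, B→F3 11, C→F2 21, D→F3 12
  walking distance 59, fixed 13 → total 72.
Compare {F1, F2, F3}: walking distance 59 + fixed 17 = 76.
Compare {F2, F3, F5}: walking distance 59 + fixed 17 = 76.
Compare {F2, F3, F6}: walking distance 59 + fixed 17 = 76.
All other subsets cost ≥ 76. Minimum total cost: 72.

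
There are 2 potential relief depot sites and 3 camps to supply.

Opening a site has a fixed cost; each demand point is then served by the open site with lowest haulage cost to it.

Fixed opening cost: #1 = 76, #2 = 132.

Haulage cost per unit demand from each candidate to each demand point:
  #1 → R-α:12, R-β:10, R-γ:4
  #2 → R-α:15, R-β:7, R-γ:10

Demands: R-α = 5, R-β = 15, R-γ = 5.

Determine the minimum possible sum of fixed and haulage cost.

Open {#1}: assign each demand point to its cheapest open site.
  R-α→#1 5×12=60, R-β→#1 15×10=150, R-γ→#1 5×4=20
  haulage cost 230, fixed 76 → total 306.
Compare {#2}: haulage cost 230 + fixed 132 = 362.
Compare {#1, #2}: haulage cost 185 + fixed 208 = 393.

306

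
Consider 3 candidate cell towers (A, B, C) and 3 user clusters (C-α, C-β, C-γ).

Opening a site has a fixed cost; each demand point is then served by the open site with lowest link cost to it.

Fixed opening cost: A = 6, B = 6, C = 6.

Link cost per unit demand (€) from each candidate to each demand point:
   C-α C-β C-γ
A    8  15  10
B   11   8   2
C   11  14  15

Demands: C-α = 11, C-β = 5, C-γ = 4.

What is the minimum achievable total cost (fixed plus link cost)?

148

Open {A, B}: assign each demand point to its cheapest open site.
  C-α→A 11×8=88, C-β→B 5×8=40, C-γ→B 4×2=8
  link cost 136, fixed 12 → total 148.
Compare {A, B, C}: link cost 136 + fixed 18 = 154.
Compare {B}: link cost 169 + fixed 6 = 175.
Compare {B, C}: link cost 169 + fixed 12 = 181.
All other subsets cost ≥ 154. Minimum total cost: 148.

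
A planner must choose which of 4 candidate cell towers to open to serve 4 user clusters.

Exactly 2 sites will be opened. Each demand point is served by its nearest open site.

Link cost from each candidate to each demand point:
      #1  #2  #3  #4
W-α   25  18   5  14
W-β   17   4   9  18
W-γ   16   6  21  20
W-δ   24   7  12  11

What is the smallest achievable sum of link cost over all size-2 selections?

Open {W-α, W-β}.
  #1→W-β 17, #2→W-β 4, #3→W-α 5, #4→W-α 14  ⇒ total 40.
Compare {W-α, W-γ}: total 41.
Compare {W-β, W-δ}: total 41.
No size-2 selection does better; minimum is 40.

40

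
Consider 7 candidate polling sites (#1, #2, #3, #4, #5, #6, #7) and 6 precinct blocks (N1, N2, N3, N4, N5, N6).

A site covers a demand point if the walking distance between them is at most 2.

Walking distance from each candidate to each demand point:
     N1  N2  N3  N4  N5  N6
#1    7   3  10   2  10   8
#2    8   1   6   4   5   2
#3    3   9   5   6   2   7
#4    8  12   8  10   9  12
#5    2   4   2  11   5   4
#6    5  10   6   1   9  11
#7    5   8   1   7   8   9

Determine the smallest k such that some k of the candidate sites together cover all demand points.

4

Coverage sets (demand points within 2 of each site):
  #1: {N4}
  #2: {N2, N6}
  #3: {N5}
  #4: {}
  #5: {N1, N3}
  #6: {N4}
  #7: {N3}
No 3 sites suffice: every size-3 union leaves at least one demand point uncovered.
But {#1, #2, #3, #5} covers everything, so the minimum is 4.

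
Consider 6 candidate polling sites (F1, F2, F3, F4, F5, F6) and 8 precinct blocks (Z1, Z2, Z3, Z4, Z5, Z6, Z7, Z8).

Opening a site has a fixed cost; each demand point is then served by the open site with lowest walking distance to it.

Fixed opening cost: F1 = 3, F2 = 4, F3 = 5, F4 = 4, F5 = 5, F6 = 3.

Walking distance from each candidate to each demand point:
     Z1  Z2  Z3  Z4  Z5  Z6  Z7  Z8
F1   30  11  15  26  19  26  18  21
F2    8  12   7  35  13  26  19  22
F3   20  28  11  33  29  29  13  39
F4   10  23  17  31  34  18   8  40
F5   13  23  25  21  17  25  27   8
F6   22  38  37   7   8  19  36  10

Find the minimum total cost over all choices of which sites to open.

89

Open {F2, F4, F6}: assign each demand point to its cheapest open site.
  Z1→F2 8, Z2→F2 12, Z3→F2 7, Z4→F6 7, Z5→F6 8, Z6→F4 18, Z7→F4 8, Z8→F6 10
  walking distance 78, fixed 11 → total 89.
Compare {F1, F2, F4, F6}: walking distance 77 + fixed 14 = 91.
Compare {F2, F4, F5, F6}: walking distance 76 + fixed 16 = 92.
Compare {F2, F3, F4, F6}: walking distance 78 + fixed 16 = 94.
All other subsets cost ≥ 91. Minimum total cost: 89.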